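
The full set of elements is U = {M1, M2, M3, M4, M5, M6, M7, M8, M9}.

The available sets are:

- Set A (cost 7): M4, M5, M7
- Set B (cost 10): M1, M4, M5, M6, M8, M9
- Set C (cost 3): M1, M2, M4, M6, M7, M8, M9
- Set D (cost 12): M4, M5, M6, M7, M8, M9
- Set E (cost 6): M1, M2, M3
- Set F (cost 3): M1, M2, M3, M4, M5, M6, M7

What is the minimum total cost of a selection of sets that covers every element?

C, F together cover every element (C ∪ F = {M1, M2, M3, M4, M5, M6, M7, M8, M9}); total cost 3 + 3 = 6.
No covering selection has total cost below 6.

6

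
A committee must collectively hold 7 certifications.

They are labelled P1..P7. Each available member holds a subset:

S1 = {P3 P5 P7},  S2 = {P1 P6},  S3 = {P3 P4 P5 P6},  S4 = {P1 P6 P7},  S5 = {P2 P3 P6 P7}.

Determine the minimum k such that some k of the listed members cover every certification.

Take {S2, S3, S5}. Their union is {P1, P2, P3, P4, P5, P6, P7}, which is all 7 certifications.
Only S5 contains P2, so S5 is forced; the remaining 3 certifications need at least 2 more members (each remaining member adds at most 2) — so at least 3 members are needed, and 3 is optimal.

3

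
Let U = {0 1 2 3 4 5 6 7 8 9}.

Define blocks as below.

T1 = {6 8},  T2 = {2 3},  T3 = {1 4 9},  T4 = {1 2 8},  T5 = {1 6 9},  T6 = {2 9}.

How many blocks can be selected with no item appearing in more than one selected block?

T1, T2, T3 are pairwise disjoint (T1={6,8}; T2={2,3}; T3={1,4,9}).
Every remaining block overlaps one of these, and no 4 of the listed blocks are pairwise disjoint, so 3 is the maximum.

3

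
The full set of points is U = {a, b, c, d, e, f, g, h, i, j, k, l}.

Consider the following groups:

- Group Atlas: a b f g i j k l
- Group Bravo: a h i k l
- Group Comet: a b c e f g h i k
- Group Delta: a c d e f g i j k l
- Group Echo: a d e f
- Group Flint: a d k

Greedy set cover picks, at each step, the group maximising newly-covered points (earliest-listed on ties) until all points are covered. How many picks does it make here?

2

Greedy: pick Delta (covers 10 new) → pick Comet (covers 2 new). Total picks: 2.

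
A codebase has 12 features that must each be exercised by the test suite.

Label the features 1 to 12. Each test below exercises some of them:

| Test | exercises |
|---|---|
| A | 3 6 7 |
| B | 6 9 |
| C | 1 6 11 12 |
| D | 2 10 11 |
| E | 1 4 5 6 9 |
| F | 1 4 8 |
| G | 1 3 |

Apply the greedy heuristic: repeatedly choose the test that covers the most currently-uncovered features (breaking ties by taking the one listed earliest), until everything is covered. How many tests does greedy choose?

5

Greedy: pick E (covers 5 new) → pick D (covers 3 new) → pick A (covers 2 new) → pick C (covers 1 new) → pick F (covers 1 new). Total picks: 5.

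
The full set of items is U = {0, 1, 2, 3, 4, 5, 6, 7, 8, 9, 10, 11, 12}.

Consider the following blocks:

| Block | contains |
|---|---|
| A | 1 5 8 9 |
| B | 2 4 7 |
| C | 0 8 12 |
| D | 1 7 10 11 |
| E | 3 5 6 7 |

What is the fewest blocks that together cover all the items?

5

A, B, C, D, and E cover everything between them: the union {0, 1, 2, 3, 4, 5, 6, 7, 8, 9, 10, 11, 12} is all of U.
No 4 of the 5 blocks cover everything (all 5 combinations miss at least one item), so 5 is optimal.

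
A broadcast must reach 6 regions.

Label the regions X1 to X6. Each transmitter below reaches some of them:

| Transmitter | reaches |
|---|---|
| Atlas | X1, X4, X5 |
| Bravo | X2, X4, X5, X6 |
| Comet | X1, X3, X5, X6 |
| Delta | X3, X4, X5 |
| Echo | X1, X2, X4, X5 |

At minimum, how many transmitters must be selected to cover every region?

2

Bravo and Comet together: Bravo ∪ Comet = {X1, X2, X3, X4, X5, X6} — every region is covered.
No single transmitter has all 6 regions (the largest, Bravo, has 4), so 2 is optimal.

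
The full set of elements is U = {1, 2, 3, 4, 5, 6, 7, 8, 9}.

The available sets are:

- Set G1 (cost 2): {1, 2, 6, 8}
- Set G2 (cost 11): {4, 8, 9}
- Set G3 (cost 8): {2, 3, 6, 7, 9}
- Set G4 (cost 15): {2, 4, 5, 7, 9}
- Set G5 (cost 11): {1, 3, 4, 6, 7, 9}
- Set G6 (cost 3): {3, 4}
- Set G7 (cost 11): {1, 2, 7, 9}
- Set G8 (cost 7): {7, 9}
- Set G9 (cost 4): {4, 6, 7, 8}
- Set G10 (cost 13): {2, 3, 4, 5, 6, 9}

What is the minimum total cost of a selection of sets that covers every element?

19

G1, G9, G10 together cover every element (G1 ∪ G9 ∪ G10 = {1, 2, 3, 4, 5, 6, 7, 8, 9}); total cost 2 + 4 + 13 = 19.
The greedy pick G1, G6, G8, G10 costs 25; no covering selection beats 19.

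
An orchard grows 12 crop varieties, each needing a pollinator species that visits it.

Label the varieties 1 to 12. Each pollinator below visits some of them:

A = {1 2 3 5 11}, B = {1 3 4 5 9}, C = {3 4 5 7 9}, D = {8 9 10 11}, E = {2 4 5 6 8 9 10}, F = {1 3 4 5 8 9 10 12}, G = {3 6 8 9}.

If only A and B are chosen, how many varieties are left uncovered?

5

Union of A, B = {1, 2, 3, 4, 5, 9, 11}.
Not covered: 6, 7, 8, 10, 12 — 5 varieties.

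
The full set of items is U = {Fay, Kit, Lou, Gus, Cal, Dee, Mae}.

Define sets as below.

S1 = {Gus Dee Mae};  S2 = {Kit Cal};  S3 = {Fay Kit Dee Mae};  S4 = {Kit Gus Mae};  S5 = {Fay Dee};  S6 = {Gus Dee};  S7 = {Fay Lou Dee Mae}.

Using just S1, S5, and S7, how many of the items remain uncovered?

2

Union of S1, S5, S7 = {Fay, Lou, Gus, Dee, Mae}.
Not covered: Kit, Cal — 2 items.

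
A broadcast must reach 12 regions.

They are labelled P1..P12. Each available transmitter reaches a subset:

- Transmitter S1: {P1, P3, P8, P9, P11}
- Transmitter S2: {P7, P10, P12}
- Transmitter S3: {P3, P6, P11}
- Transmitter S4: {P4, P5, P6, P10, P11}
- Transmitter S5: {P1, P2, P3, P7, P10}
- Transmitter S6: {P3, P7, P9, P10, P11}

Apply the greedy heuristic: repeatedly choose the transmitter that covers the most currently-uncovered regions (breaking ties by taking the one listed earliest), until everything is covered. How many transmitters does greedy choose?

Greedy: pick S1 (covers 5 new) → pick S4 (covers 4 new) → pick S2 (covers 2 new) → pick S5 (covers 1 new). Total picks: 4.

4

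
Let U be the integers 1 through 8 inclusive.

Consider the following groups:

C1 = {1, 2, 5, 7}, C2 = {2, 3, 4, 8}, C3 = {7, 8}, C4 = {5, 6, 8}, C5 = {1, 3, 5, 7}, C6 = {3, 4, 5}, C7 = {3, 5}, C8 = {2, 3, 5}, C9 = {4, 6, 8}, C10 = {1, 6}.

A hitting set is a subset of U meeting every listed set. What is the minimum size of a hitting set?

3

Take H = {1, 5, 8}. Each listed group contains at least one of these, so H is a hitting set of size 3.
The groups C3, C7, C10 are pairwise disjoint, so any hitting set needs a separate item for each — at least 3. Hence 3 is optimal.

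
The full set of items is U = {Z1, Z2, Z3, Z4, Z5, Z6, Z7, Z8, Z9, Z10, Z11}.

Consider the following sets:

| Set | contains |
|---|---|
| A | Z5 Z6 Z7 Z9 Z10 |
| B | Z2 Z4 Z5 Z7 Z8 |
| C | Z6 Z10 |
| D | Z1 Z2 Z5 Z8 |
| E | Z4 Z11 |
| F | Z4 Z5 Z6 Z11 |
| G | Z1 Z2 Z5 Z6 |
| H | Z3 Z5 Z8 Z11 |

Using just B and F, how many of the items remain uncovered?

4

Union of B, F = {Z2, Z4, Z5, Z6, Z7, Z8, Z11}.
Not covered: Z1, Z3, Z9, Z10 — 4 items.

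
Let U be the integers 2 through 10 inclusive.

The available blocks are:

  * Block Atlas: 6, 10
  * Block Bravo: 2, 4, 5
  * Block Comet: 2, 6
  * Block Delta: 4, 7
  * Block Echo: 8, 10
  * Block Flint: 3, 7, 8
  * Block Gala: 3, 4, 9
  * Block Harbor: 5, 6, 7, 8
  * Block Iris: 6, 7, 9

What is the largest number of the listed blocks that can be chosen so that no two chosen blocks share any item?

3

Bravo, Echo, Iris are pairwise disjoint (Bravo={2,4,5}; Echo={8,10}; Iris={6,7,9}).
Every remaining block overlaps one of these, and no 4 of the listed blocks are pairwise disjoint, so 3 is the maximum.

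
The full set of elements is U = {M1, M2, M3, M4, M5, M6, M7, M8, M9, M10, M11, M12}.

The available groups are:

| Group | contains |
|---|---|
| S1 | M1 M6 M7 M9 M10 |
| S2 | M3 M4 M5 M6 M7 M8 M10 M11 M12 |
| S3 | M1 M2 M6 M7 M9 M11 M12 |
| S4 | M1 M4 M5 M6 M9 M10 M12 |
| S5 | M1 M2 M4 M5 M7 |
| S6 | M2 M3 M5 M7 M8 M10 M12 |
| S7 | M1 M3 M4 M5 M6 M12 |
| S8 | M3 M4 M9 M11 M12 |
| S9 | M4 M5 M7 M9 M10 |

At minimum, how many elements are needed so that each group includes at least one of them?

2

H = {M7, M12} meets every group (each contains at least one member of H), and |H| = 2.
No single element lies in every group, so at least 2 are needed and 2 is optimal.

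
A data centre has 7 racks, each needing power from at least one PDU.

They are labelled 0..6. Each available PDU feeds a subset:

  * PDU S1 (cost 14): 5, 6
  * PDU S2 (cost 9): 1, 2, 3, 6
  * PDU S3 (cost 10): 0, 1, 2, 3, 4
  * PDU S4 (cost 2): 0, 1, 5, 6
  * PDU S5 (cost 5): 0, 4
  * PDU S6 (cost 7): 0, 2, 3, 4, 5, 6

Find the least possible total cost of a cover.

9

S4, S6 together cover every rack (S4 ∪ S6 = {0, 1, 2, 3, 4, 5, 6}); total cost 2 + 7 = 9.
No covering selection has total cost below 9.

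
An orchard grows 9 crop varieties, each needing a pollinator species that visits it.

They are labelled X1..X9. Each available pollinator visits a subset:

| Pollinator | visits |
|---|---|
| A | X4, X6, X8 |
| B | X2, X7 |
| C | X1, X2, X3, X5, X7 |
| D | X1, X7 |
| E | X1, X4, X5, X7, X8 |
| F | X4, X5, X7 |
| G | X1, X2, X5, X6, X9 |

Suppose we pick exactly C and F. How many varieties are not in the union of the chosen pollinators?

3

Union of C, F = {X1, X2, X3, X4, X5, X7}.
Not covered: X6, X8, X9 — 3 varieties.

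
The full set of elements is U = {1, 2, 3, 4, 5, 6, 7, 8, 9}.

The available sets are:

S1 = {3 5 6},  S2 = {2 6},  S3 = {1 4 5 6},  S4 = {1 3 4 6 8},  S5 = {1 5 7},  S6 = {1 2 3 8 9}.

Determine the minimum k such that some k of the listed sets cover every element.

Take {S4, S5, S6}. Their union is {1, 2, 3, 4, 5, 6, 7, 8, 9}, which is all 9 elements.
Only S5 contains 7, so S5 is forced; the remaining 6 elements need at least 2 more sets (each remaining set adds at most 4) — so at least 3 sets are needed, and 3 is optimal.

3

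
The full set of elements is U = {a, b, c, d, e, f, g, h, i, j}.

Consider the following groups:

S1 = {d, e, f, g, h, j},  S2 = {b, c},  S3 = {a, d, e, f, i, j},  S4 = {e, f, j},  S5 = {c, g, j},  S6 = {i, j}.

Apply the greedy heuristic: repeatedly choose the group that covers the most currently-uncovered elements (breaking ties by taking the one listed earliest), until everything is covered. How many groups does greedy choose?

Greedy: pick S1 (covers 6 new) → pick S2 (covers 2 new) → pick S3 (covers 2 new). Total picks: 3.

3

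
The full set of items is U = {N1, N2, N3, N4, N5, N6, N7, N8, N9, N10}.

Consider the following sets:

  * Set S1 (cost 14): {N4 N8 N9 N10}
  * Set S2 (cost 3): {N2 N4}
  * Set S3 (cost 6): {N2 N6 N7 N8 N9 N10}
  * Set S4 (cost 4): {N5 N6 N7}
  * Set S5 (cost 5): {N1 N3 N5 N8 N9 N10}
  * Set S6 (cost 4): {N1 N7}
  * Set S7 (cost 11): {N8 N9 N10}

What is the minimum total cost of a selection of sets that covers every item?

12

S2, S4, S5 together cover every item (S2 ∪ S4 ∪ S5 = {N1, N2, N3, N4, N5, N6, N7, N8, N9, N10}); total cost 3 + 4 + 5 = 12.
No covering selection has total cost below 12.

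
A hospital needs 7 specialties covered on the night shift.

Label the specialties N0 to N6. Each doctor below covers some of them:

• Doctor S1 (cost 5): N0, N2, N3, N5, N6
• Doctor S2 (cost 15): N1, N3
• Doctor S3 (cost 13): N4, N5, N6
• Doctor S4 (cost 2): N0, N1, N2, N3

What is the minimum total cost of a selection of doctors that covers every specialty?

15

S3, S4 together cover every specialty (S3 ∪ S4 = {N0, N1, N2, N3, N4, N5, N6}); total cost 13 + 2 = 15.
The greedy pick S4, S1, S3 costs 20; no covering selection beats 15.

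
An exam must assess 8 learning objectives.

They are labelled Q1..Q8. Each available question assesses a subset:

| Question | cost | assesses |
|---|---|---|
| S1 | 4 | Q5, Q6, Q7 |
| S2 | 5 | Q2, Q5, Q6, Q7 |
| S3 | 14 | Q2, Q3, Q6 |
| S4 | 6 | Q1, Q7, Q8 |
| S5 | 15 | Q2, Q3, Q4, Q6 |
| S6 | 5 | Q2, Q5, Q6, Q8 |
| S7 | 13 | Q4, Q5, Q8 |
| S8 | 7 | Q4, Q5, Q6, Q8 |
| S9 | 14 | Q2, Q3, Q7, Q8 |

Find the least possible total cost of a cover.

S1, S4, S5 together cover every objective (S1 ∪ S4 ∪ S5 = {Q1, Q2, Q3, Q4, Q5, Q6, Q7, Q8}); total cost 4 + 6 + 15 = 25.
The greedy pick S2, S4, S8, S3 costs 32; no covering selection beats 25.

25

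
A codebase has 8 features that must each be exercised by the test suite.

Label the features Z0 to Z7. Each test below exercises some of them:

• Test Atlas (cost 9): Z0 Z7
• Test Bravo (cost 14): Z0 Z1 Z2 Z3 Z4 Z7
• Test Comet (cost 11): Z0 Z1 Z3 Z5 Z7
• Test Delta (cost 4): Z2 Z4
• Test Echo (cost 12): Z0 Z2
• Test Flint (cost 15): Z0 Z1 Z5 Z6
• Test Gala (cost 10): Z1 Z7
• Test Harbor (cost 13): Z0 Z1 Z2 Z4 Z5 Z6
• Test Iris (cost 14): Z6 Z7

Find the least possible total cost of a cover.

24

Comet, Harbor together cover every feature (Comet ∪ Harbor = {Z0, Z1, Z2, Z3, Z4, Z5, Z6, Z7}); total cost 11 + 13 = 24.
The greedy pick Delta, Comet, Harbor costs 28; no covering selection beats 24.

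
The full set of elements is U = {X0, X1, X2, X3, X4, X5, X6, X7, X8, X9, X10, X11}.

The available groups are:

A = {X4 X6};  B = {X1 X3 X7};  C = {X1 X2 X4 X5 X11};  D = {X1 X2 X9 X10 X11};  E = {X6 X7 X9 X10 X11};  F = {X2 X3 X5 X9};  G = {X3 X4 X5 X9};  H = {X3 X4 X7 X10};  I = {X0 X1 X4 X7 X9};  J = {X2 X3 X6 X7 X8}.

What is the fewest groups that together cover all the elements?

4

Take {E, F, I, J}. Their union is {X0, X1, X2, X3, X4, X5, X6, X7, X8, X9, X10, X11}, which is all 12 elements.
No 3 of the 10 groups cover everything (all 120 combinations miss at least one element), so 4 is optimal.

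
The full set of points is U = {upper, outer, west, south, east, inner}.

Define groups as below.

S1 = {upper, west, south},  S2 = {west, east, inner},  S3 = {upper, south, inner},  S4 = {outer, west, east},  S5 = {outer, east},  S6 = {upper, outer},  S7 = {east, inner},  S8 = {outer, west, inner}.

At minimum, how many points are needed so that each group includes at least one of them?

Take H = {upper, west, east}. Each listed group contains at least one of these, so H is a hitting set of size 3.
No choice of 2 points meets every group, so 3 is the minimum.

3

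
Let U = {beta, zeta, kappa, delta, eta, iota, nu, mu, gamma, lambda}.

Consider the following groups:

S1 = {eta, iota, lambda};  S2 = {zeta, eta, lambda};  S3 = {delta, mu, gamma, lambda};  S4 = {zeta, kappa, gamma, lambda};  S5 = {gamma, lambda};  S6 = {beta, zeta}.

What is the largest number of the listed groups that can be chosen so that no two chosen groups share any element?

S5, S6 are pairwise disjoint (S5={gamma,lambda}; S6={beta,zeta}).
Every remaining group overlaps one of these, and no 3 of the listed groups are pairwise disjoint, so 2 is the maximum.

2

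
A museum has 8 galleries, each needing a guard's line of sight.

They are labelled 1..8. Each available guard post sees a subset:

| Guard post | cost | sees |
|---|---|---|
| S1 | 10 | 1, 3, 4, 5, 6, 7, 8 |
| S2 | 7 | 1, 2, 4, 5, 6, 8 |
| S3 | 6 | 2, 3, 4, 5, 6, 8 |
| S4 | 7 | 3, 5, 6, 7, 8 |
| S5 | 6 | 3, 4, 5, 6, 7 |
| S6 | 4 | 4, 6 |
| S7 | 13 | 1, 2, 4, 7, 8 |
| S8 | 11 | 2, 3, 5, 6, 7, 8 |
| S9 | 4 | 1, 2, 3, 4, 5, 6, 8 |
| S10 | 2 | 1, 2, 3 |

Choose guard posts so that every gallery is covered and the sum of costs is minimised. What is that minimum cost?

S5, S9 together cover every gallery (S5 ∪ S9 = {1, 2, 3, 4, 5, 6, 7, 8}); total cost 6 + 4 = 10.
No covering selection has total cost below 10.

10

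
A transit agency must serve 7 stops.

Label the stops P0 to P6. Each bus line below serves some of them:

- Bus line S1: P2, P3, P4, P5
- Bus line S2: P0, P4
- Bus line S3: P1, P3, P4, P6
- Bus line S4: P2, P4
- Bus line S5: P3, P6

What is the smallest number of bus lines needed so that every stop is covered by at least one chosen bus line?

3

Take {S1, S2, S3}. Their union is {P0, P1, P2, P3, P4, P5, P6}, which is all 7 stops.
Only S2 contains P0, so S2 is forced; the remaining 5 stops need at least 2 more bus lines (each remaining bus line adds at most 3) — so at least 3 bus lines are needed, and 3 is optimal.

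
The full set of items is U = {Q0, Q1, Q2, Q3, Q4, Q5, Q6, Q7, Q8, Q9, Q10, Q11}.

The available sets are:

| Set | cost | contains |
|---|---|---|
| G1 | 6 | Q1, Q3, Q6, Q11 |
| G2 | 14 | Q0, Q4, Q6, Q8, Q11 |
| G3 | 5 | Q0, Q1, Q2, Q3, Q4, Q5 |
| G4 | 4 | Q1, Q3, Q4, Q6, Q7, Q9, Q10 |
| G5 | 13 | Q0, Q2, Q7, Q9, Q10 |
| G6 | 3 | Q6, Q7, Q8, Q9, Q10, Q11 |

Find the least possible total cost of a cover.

8

G3, G6 together cover every item (G3 ∪ G6 = {Q0, Q1, Q2, Q3, Q4, Q5, Q6, Q7, Q8, Q9, Q10, Q11}); total cost 5 + 3 = 8.
No covering selection has total cost below 8.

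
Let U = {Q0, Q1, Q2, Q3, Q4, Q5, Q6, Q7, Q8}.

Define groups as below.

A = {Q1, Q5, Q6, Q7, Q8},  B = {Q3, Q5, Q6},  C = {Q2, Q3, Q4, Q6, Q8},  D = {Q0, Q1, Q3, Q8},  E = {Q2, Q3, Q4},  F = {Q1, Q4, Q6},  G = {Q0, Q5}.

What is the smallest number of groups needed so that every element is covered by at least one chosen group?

A, D, and E cover everything between them: the union {Q0, Q1, Q2, Q3, Q4, Q5, Q6, Q7, Q8} is all of U.
Only A contains Q7, so A is forced; the remaining 4 elements need at least 2 more groups (each remaining group adds at most 3) — so at least 3 groups are needed, and 3 is optimal.

3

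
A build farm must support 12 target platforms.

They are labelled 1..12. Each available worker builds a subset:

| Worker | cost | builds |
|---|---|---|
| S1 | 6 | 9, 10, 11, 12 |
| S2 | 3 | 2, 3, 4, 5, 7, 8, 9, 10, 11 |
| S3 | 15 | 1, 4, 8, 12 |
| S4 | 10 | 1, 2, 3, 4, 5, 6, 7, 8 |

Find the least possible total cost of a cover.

S1, S4 together cover every platform (S1 ∪ S4 = {1, 2, 3, 4, 5, 6, 7, 8, 9, 10, 11, 12}); total cost 6 + 10 = 16.
The greedy pick S2, S4, S1 costs 19; no covering selection beats 16.

16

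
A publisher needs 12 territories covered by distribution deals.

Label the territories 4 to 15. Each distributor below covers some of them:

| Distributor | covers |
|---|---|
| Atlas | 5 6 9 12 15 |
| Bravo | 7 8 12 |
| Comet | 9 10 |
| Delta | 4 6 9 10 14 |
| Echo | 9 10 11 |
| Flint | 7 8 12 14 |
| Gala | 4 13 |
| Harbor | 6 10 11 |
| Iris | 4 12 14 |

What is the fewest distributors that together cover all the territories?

Take {Atlas, Flint, Gala, Harbor}. Their union is {4, 5, 6, 7, 8, 9, 10, 11, 12, 13, 14, 15}, which is all 12 territories.
Only Atlas contains 5, so Atlas is forced; the remaining 7 territories need at least 3 more distributors (each remaining distributor adds at most 3) — so at least 4 distributors are needed, and 4 is optimal.

4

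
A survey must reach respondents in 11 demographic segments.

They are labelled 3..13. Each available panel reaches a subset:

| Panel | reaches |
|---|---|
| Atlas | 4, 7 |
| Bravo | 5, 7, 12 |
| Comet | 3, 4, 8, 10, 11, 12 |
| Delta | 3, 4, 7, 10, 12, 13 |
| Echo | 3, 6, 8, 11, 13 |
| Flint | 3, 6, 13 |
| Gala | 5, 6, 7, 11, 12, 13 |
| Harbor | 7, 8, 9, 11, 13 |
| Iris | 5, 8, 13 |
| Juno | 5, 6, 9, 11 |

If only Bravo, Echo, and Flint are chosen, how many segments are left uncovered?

3

Union of Bravo, Echo, Flint = {3, 5, 6, 7, 8, 11, 12, 13}.
Not covered: 4, 9, 10 — 3 segments.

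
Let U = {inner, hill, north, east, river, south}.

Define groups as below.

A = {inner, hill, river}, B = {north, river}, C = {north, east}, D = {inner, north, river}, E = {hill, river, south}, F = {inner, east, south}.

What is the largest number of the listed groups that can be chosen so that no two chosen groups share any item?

2

C, E are pairwise disjoint (C={north,east}; E={hill,river,south}).
Every remaining group overlaps one of these, and no 3 of the listed groups are pairwise disjoint, so 2 is the maximum.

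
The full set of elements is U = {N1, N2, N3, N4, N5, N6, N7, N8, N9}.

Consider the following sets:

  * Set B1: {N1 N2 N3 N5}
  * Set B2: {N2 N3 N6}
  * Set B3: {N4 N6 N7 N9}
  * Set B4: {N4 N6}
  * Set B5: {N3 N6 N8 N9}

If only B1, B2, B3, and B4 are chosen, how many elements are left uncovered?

Union of B1, B2, B3, B4 = {N1, N2, N3, N4, N5, N6, N7, N9}.
Not covered: N8 — 1 element.

1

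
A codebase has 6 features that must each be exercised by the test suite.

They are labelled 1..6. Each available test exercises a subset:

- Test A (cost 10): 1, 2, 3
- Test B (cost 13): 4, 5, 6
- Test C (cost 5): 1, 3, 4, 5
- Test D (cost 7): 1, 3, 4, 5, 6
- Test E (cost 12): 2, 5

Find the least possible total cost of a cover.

A, D together cover every feature (A ∪ D = {1, 2, 3, 4, 5, 6}); total cost 10 + 7 = 17.
The greedy pick C, D, A costs 22; no covering selection beats 17.

17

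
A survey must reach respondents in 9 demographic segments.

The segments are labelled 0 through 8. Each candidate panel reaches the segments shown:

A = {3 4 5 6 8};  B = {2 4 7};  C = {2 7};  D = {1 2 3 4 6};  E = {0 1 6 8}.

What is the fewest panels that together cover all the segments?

Take {A, B, E}. Their union is {0, 1, 2, 3, 4, 5, 6, 7, 8}, which is all 9 segments.
Only E contains 0, so E is forced; the remaining 5 segments need at least 2 more panels (each remaining panel adds at most 3) — so at least 3 panels are needed, and 3 is optimal.

3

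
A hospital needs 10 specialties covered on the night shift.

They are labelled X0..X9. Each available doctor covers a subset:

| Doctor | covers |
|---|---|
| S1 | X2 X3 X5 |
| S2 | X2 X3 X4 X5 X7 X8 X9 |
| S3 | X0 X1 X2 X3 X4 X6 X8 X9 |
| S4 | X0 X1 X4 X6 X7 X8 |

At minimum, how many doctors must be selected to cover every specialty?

Take {S2, S4}. Their union is {X0, X1, X2, X3, X4, X5, X6, X7, X8, X9}, which is all 10 specialties.
No single doctor has all 10 specialties (the largest, S3, has 8), so 2 is optimal.

2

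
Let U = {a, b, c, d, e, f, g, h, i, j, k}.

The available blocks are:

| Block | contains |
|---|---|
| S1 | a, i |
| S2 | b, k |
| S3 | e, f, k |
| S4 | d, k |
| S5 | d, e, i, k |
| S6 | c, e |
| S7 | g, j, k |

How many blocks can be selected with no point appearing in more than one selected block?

3

S1, S6, S7 are pairwise disjoint (S1={a,i}; S6={c,e}; S7={g,j,k}).
Every remaining block overlaps one of these, and no 4 of the listed blocks are pairwise disjoint, so 3 is the maximum.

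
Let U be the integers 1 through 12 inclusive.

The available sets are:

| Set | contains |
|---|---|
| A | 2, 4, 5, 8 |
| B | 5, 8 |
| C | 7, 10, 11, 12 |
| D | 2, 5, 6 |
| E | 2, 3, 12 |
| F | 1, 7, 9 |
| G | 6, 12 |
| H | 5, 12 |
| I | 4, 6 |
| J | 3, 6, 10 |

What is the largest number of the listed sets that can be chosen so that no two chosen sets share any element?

4

B, E, F, I are pairwise disjoint (B={5,8}; E={2,3,12}; F={1,7,9}; I={4,6}).
Every remaining set overlaps one of these, and no 5 of the listed sets are pairwise disjoint, so 4 is the maximum.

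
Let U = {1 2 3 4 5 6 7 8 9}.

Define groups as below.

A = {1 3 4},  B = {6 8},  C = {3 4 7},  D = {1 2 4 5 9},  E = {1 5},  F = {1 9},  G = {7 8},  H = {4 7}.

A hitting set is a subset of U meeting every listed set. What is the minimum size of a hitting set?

3

T = {1, 6, 7} meets every group (each contains at least one member of T), and |T| = 3.
The groups B, C, F are pairwise disjoint, so any hitting set needs a separate item for each — at least 3. Hence 3 is optimal.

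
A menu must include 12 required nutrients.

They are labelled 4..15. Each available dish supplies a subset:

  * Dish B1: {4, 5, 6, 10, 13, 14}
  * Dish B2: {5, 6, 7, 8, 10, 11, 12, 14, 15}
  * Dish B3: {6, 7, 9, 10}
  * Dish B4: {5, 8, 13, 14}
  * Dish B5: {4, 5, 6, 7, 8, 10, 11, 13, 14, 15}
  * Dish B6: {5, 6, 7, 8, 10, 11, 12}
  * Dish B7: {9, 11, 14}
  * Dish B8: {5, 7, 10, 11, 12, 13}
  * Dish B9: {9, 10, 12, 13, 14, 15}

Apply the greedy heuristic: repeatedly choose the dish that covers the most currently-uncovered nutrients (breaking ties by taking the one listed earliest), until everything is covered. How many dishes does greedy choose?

Greedy: pick B5 (covers 10 new) → pick B9 (covers 2 new). Total picks: 2.

2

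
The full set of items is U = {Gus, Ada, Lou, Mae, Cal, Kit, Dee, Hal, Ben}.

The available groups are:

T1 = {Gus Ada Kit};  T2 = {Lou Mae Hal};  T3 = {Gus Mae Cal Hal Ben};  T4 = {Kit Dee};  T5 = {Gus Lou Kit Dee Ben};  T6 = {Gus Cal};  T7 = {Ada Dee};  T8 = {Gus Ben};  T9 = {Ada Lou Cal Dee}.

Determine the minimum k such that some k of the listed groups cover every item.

3

T2, T5, and T9 cover everything between them: the union {Gus, Ada, Lou, Mae, Cal, Kit, Dee, Hal, Ben} is all of U.
No 2 of the 9 groups cover everything (all 36 combinations miss at least one item), so 3 is optimal.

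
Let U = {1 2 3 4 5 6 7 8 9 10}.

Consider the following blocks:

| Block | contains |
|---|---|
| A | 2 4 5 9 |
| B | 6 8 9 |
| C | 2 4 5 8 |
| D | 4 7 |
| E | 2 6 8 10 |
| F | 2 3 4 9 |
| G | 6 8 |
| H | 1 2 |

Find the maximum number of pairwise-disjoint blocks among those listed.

B, D, H are pairwise disjoint (B={6,8,9}; D={4,7}; H={1,2}).
Every remaining block overlaps one of these, and no 4 of the listed blocks are pairwise disjoint, so 3 is the maximum.

3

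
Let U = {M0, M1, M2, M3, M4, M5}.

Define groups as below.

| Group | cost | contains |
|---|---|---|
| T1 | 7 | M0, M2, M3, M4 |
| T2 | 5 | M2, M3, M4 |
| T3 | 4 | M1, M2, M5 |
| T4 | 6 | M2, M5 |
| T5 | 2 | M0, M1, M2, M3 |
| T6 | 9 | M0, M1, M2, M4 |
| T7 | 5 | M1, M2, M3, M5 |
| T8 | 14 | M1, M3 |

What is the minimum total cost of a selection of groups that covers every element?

11

T2, T3, T5 together cover every element (T2 ∪ T3 ∪ T5 = {M0, M1, M2, M3, M4, M5}); total cost 5 + 4 + 2 = 11.
No covering selection has total cost below 11.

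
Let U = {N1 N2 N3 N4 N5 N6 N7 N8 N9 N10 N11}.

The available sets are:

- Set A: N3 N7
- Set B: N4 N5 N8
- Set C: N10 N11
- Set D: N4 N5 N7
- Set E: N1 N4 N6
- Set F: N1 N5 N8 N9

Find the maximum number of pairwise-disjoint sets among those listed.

A, C, F are pairwise disjoint (A={N3,N7}; C={N10,N11}; F={N1,N5,N8,N9}).
Every remaining set overlaps one of these, and no 4 of the listed sets are pairwise disjoint, so 3 is the maximum.

3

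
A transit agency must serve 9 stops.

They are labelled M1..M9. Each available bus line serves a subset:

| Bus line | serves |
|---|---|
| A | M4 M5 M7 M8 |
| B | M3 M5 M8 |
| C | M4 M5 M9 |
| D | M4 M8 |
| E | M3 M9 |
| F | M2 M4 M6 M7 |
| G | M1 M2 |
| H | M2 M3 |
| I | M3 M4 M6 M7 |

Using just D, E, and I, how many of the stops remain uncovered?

3

Union of D, E, I = {M3, M4, M6, M7, M8, M9}.
Not covered: M1, M2, M5 — 3 stops.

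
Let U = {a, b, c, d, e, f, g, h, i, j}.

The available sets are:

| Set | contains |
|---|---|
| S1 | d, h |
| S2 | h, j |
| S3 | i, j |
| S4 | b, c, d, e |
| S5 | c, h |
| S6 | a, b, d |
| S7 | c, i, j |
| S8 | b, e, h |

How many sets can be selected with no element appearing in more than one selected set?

S3, S5, S6 are pairwise disjoint (S3={i,j}; S5={c,h}; S6={a,b,d}).
Every remaining set overlaps one of these, and no 4 of the listed sets are pairwise disjoint, so 3 is the maximum.

3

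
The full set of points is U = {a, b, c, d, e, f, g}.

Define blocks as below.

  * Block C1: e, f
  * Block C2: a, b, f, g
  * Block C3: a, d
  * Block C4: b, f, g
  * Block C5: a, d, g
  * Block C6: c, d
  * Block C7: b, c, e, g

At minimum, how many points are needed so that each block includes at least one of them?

The 3 points {d, f, g} hit every block.
No choice of 2 points meets every block, so 3 is the minimum.

3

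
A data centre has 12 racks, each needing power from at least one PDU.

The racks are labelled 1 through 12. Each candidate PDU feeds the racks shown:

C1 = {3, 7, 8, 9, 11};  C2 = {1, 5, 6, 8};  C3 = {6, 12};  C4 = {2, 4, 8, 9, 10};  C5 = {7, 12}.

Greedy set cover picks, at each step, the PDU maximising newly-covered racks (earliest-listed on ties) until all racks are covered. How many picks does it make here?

Greedy: pick C1 (covers 5 new) → pick C2 (covers 3 new) → pick C4 (covers 3 new) → pick C3 (covers 1 new). Total picks: 4.

4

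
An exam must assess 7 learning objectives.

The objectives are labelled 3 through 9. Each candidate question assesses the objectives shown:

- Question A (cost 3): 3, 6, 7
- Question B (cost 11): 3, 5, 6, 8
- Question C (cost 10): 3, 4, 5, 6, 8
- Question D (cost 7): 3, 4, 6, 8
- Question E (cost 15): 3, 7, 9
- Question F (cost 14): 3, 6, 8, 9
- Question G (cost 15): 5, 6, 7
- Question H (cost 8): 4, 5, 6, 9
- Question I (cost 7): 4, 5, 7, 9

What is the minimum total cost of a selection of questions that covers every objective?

14

D, I together cover every objective (D ∪ I = {3, 4, 5, 6, 7, 8, 9}); total cost 7 + 7 = 14.
The greedy pick A, I, D costs 17; no covering selection beats 14.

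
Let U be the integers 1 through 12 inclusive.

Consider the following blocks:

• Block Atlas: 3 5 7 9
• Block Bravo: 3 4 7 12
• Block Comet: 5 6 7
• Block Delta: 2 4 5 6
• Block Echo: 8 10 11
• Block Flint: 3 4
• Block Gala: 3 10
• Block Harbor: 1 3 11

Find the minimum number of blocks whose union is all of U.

Take {Atlas, Bravo, Delta, Echo, Harbor}. Their union is {1, 2, 3, 4, 5, 6, 7, 8, 9, 10, 11, 12}, which is all 12 items.
No 4 of the 8 blocks cover everything (all 70 combinations miss at least one item), so 5 is optimal.

5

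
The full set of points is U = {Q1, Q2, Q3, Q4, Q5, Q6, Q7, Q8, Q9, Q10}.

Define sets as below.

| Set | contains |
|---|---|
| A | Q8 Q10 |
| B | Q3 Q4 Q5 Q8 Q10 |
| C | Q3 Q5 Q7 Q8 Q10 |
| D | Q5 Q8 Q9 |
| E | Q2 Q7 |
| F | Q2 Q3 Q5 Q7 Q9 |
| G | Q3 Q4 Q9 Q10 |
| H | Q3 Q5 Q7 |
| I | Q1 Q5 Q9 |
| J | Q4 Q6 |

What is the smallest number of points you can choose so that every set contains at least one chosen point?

4

Take T = {Q4, Q5, Q7, Q8}. Each listed set contains at least one of these, so T is a hitting set of size 4.
The sets A, E, I, J are pairwise disjoint, so any hitting set needs a separate point for each — at least 4. Hence 4 is optimal.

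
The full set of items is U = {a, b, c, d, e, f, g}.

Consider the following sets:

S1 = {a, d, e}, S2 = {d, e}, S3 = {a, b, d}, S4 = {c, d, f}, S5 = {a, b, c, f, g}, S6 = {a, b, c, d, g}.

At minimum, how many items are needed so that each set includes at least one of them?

2

The 2 items {a, d} hit every set.
The sets S2, S5 are pairwise disjoint, so any hitting set needs a separate item for each — at least 2. Hence 2 is optimal.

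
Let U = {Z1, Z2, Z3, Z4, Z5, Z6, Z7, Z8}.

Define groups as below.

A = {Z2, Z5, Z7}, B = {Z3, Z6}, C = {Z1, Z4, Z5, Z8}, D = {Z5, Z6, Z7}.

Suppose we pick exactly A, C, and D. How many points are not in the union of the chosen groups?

Union of A, C, D = {Z1, Z2, Z4, Z5, Z6, Z7, Z8}.
Not covered: Z3 — 1 point.

1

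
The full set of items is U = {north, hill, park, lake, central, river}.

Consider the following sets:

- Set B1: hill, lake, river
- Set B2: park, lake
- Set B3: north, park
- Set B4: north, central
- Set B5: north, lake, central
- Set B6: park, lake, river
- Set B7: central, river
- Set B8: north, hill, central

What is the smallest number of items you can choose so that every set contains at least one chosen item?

3

Take H = {north, park, river}. Each listed set contains at least one of these, so H is a hitting set of size 3.
No choice of 2 items meets every set, so 3 is the minimum.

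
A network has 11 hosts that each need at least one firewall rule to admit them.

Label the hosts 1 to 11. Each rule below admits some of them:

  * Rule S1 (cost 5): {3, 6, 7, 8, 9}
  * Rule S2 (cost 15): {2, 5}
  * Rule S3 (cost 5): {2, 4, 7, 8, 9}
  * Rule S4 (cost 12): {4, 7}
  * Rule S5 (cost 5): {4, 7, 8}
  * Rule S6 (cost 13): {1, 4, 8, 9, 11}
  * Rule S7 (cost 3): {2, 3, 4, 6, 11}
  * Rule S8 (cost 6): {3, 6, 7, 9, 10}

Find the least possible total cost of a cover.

S2, S6, S8 together cover every host (S2 ∪ S6 ∪ S8 = {1, 2, 3, 4, 5, 6, 7, 8, 9, 10, 11}); total cost 15 + 13 + 6 = 34.
The greedy pick S7, S1, S8, S6, S2 costs 42; no covering selection beats 34.

34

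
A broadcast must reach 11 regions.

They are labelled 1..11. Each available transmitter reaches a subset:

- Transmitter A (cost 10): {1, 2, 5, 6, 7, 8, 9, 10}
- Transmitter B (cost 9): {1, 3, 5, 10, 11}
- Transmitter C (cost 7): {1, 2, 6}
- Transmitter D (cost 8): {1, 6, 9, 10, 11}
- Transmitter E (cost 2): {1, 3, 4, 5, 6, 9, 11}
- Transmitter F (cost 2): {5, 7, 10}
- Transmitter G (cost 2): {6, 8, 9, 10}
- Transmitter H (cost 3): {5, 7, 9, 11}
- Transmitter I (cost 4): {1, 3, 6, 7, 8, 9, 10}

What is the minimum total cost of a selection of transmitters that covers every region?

A, E together cover every region (A ∪ E = {1, 2, 3, 4, 5, 6, 7, 8, 9, 10, 11}); total cost 10 + 2 = 12.
The greedy pick E, F, G, C costs 13; no covering selection beats 12.

12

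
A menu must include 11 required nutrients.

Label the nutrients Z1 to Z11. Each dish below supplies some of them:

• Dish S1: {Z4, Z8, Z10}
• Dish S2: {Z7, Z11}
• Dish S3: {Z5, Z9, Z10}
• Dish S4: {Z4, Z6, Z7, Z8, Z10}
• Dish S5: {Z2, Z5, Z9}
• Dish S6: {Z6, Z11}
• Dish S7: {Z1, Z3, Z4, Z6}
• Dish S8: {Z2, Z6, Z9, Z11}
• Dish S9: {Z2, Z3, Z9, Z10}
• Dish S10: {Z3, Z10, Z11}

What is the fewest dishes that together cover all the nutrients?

4

Take {S3, S4, S7, S8}. Their union is {Z1, Z2, Z3, Z4, Z5, Z6, Z7, Z8, Z9, Z10, Z11}, which is all 11 nutrients.
Only S7 contains Z1, so S7 is forced; the remaining 7 nutrients need at least 3 more dishes (each remaining dish adds at most 3) — so at least 4 dishes are needed, and 4 is optimal.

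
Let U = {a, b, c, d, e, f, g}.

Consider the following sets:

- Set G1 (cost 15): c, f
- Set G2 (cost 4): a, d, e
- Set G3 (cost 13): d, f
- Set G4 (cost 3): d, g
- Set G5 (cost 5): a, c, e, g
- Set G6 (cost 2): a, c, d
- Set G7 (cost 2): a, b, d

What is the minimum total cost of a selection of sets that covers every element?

20

G3, G5, G7 together cover every element (G3 ∪ G5 ∪ G7 = {a, b, c, d, e, f, g}); total cost 13 + 5 + 2 = 20.
The greedy pick G6, G7, G5, G3 costs 22; no covering selection beats 20.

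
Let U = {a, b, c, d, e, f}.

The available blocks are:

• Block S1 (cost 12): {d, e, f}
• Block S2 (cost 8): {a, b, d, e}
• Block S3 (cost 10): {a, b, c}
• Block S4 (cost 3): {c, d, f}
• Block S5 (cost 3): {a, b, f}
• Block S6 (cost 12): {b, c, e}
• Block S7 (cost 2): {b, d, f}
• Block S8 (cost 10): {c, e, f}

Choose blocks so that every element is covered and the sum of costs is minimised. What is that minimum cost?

11

S2, S4 together cover every element (S2 ∪ S4 = {a, b, c, d, e, f}); total cost 8 + 3 = 11.
The greedy pick S7, S4, S5, S2 costs 16; no covering selection beats 11.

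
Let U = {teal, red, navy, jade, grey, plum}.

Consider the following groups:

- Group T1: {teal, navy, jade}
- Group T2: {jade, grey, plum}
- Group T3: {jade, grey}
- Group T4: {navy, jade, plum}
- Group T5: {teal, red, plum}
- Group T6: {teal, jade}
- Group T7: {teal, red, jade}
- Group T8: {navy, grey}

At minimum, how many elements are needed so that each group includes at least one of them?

3

H = {teal, navy, grey} meets every group (each contains at least one member of H), and |H| = 3.
No choice of 2 elements meets every group, so 3 is the minimum.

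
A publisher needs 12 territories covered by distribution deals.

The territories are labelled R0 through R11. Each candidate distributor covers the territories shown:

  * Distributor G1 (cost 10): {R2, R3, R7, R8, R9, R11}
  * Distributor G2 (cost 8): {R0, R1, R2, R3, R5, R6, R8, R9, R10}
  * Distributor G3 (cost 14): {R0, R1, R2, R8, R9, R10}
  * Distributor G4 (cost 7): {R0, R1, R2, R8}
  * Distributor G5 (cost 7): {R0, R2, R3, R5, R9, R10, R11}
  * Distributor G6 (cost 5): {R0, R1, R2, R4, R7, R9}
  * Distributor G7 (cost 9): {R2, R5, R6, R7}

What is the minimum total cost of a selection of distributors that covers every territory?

20

G2, G5, G6 together cover every territory (G2 ∪ G5 ∪ G6 = {R0, R1, R2, R3, R4, R5, R6, R7, R8, R9, R10, R11}); total cost 8 + 7 + 5 = 20.
No covering selection has total cost below 20.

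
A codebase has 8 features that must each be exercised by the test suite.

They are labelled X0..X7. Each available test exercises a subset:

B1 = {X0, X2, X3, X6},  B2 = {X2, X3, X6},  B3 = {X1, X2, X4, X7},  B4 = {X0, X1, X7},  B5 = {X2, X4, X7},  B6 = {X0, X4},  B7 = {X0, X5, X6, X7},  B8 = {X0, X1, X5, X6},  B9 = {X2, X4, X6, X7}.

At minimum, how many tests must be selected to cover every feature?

3

B1 and B3 and B8 together: B1 ∪ B3 ∪ B8 = {X0, X1, X2, X3, X4, X5, X6, X7} — every feature is covered.
No 2 of the 9 tests cover everything (all 36 combinations miss at least one feature), so 3 is optimal.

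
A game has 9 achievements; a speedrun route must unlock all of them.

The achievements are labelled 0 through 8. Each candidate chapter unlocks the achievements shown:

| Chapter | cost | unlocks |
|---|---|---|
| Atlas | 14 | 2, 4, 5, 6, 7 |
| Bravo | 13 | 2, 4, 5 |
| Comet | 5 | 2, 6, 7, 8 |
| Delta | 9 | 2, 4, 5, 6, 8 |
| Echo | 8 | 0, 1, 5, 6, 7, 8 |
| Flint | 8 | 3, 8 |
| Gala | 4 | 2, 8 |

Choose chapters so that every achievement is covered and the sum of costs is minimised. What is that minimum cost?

Delta, Echo, Flint together cover every achievement (Delta ∪ Echo ∪ Flint = {0, 1, 2, 3, 4, 5, 6, 7, 8}); total cost 9 + 8 + 8 = 25.
The greedy pick Comet, Echo, Flint, Delta costs 30; no covering selection beats 25.

25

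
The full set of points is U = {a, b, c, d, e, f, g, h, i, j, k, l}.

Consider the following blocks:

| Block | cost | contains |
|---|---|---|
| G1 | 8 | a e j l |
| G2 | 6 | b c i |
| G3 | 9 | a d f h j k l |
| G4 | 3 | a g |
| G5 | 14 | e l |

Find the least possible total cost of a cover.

G1, G2, G3, G4 together cover every point (G1 ∪ G2 ∪ G3 ∪ G4 = {a, b, c, d, e, f, g, h, i, j, k, l}); total cost 8 + 6 + 9 + 3 = 26.
No covering selection has total cost below 26.

26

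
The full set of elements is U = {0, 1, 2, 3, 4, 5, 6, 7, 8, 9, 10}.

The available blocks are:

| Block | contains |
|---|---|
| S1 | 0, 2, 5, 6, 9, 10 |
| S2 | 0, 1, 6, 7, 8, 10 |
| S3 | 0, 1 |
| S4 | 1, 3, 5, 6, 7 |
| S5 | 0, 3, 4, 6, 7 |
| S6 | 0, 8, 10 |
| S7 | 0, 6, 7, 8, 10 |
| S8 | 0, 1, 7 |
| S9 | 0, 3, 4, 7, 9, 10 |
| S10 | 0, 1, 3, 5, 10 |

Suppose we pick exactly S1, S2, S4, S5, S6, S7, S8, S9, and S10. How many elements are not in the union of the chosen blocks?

Union of S1, S2, S4, S5, S6, S7, S8, S9, S10 = {0, 1, 2, 3, 4, 5, 6, 7, 8, 9, 10} — that's every element, so 0 are uncovered.

0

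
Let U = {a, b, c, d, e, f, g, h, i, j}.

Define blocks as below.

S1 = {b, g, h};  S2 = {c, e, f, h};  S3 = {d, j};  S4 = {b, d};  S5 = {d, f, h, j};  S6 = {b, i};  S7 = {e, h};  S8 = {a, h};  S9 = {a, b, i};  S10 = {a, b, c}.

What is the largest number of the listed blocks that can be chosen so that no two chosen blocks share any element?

3

S3, S6, S7 are pairwise disjoint (S3={d,j}; S6={b,i}; S7={e,h}).
Every remaining block overlaps one of these, and no 4 of the listed blocks are pairwise disjoint, so 3 is the maximum.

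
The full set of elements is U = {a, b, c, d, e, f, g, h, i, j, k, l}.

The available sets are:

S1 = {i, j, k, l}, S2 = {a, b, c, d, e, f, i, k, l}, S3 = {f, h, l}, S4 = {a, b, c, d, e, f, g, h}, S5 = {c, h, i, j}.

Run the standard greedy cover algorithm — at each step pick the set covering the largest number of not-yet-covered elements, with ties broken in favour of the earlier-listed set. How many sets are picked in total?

3

Greedy: pick S2 (covers 9 new) → pick S4 (covers 2 new) → pick S1 (covers 1 new). Total picks: 3.
(The true minimum cover uses only 2 sets, so greedy is not optimal here.)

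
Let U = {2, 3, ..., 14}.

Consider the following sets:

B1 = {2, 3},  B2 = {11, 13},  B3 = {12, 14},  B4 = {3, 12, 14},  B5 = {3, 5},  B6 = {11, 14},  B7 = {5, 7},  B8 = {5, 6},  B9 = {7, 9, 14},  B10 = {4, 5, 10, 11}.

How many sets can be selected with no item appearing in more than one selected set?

4

B1, B2, B3, B8 are pairwise disjoint (B1={2,3}; B2={11,13}; B3={12,14}; B8={5,6}).
Every remaining set overlaps one of these, and no 5 of the listed sets are pairwise disjoint, so 4 is the maximum.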